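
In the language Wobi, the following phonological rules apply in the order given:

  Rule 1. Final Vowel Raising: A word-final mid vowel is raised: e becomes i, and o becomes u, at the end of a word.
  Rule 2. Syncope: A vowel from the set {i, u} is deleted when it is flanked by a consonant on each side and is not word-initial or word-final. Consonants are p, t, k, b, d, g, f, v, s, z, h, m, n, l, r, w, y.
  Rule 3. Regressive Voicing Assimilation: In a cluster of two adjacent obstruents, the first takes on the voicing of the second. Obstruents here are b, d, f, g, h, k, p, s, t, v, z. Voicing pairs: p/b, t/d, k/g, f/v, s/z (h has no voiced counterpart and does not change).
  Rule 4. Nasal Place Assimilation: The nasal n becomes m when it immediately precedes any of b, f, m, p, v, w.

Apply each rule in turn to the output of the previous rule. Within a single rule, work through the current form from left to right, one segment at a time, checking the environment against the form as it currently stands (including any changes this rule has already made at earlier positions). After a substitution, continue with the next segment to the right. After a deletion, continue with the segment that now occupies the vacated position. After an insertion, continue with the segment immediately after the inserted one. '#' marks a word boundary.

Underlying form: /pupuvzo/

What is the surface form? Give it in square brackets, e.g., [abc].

[pbvzu]

Rule 1 Final Vowel Raising: [pupuvzo] → [pupuvzu]
Rule 2 Syncope: [pupuvzu] → [ppvzu]
Rule 3 Regressive Voicing Assimilation: [ppvzu] → [pbvzu]
Rule 4 Nasal Place Assimilation: no change — [pbvzu]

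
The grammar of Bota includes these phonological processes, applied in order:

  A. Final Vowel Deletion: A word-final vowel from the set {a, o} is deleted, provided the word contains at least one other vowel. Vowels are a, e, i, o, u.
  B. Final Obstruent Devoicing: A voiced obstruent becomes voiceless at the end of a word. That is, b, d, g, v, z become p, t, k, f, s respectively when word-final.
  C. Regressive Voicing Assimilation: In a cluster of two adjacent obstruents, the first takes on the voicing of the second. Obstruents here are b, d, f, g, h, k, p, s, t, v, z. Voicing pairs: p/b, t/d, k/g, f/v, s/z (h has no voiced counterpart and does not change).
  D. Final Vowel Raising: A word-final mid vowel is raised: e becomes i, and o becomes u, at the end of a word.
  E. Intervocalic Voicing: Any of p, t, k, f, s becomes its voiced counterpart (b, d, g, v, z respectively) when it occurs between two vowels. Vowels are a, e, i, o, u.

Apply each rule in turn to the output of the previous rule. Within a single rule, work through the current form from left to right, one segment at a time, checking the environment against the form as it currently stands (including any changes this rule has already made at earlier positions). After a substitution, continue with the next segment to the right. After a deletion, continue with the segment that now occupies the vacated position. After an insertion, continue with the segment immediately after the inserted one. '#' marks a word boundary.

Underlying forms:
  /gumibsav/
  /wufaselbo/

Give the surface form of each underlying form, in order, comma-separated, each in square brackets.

/gumibsav/:
  A Final Vowel Deletion: no change — [gumibsav]
  B Final Obstruent Devoicing: [gumibsav] → [gumibsaf]
  C Regressive Voicing Assimilation: [gumibsaf] → [gumipsaf]
  D Final Vowel Raising: no change — [gumipsaf]
  E Intervocalic Voicing: no change — [gumipsaf]
/wufaselbo/:
  A Final Vowel Deletion: [wufaselbo] → [wufaselb]
  B Final Obstruent Devoicing: [wufaselb] → [wufaselp]
  C Regressive Voicing Assimilation: no change — [wufaselp]
  D Final Vowel Raising: no change — [wufaselp]
  E Intervocalic Voicing: [wufaselp] → [wuvazelp]

[gumipsaf], [wuvazelp]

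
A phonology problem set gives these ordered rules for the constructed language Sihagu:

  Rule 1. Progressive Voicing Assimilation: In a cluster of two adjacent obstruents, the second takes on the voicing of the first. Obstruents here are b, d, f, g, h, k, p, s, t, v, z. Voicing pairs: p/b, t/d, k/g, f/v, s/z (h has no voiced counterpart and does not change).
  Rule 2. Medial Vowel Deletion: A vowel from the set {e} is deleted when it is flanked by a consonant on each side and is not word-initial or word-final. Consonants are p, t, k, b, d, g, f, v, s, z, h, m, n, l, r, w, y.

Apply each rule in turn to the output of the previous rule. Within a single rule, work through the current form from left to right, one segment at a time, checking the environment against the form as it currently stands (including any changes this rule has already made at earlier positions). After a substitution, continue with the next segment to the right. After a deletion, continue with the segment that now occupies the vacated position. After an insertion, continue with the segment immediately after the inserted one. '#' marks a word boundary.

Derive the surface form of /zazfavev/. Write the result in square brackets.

Rule 1 Progressive Voicing Assimilation: [zazfavev] → [zazvavev]
Rule 2 Medial Vowel Deletion: [zazvavev] → [zazvavv]

[zazvavv]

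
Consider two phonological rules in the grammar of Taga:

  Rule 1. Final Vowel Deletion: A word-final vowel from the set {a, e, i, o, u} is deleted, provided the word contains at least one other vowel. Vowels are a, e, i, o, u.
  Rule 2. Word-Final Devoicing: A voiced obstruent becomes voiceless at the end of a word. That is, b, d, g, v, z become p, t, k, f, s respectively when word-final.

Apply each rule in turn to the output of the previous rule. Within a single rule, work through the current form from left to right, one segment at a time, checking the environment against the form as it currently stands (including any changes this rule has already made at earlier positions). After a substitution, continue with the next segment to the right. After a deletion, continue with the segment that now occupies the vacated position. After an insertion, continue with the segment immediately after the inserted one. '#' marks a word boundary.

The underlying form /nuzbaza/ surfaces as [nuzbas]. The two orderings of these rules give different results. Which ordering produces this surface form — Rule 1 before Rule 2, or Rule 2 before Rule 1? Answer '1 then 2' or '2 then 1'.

Order 1 then 2:
  1 Final Vowel Deletion: [nuzbaza] → [nuzbaz]
  2 Word-Final Devoicing: [nuzbaz] → [nuzbas]
  result: [nuzbas]
Order 2 then 1:
  2 Word-Final Devoicing: no change — [nuzbaza]
  1 Final Vowel Deletion: [nuzbaza] → [nuzbaz]
  result: [nuzbaz]

1 then 2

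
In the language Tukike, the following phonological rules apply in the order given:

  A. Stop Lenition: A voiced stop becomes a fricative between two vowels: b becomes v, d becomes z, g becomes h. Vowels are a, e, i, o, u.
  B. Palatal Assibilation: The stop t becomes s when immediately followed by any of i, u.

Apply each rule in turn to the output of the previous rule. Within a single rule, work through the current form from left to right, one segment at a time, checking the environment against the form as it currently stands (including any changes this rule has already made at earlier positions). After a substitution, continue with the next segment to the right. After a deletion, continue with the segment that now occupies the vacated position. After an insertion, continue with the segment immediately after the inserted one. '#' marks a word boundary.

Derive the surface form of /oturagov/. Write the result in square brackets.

[osurahov]

A Stop Lenition: [oturagov] → [oturahov]
B Palatal Assibilation: [oturahov] → [osurahov]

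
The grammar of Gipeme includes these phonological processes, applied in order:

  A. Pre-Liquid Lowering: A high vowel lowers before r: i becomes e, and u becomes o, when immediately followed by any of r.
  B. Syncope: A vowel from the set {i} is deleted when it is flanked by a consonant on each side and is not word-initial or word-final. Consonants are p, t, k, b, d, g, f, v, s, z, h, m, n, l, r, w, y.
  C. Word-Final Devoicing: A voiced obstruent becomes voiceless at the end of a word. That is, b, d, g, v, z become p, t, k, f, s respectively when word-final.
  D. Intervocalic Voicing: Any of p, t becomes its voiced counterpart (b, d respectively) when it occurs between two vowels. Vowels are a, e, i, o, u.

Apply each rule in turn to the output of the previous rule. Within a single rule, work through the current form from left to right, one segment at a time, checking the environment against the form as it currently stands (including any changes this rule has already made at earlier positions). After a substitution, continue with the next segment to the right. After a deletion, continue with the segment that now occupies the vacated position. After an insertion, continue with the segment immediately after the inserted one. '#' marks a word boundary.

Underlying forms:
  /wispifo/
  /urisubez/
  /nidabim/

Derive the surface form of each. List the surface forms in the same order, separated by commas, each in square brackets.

/wispifo/:
  A Pre-Liquid Lowering: no change — [wispifo]
  B Syncope: [wispifo] → [wspfo]
  C Word-Final Devoicing: no change — [wspfo]
  D Intervocalic Voicing: no change — [wspfo]
/urisubez/:
  A Pre-Liquid Lowering: [urisubez] → [orisubez]
  B Syncope: [orisubez] → [orsubez]
  C Word-Final Devoicing: [orsubez] → [orsubes]
  D Intervocalic Voicing: no change — [orsubes]
/nidabim/:
  A Pre-Liquid Lowering: no change — [nidabim]
  B Syncope: [nidabim] → [ndabm]
  C Word-Final Devoicing: no change — [ndabm]
  D Intervocalic Voicing: no change — [ndabm]

[wspfo], [orsubes], [ndabm]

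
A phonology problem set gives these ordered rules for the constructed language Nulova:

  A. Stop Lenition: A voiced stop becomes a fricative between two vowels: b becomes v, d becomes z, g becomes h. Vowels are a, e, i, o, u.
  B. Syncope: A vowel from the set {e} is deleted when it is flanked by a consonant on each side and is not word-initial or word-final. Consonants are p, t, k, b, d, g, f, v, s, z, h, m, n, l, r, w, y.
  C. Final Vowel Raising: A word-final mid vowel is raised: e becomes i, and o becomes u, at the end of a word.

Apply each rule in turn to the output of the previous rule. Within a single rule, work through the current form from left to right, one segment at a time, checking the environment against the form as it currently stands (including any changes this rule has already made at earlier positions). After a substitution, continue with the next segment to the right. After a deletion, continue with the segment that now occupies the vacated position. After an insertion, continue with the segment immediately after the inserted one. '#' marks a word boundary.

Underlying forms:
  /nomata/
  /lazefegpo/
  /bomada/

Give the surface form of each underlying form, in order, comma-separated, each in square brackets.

[nomata], [lazfgpu], [bomaza]

/nomata/:
  A Stop Lenition: no change — [nomata]
  B Syncope: no change — [nomata]
  C Final Vowel Raising: no change — [nomata]
/lazefegpo/:
  A Stop Lenition: no change — [lazefegpo]
  B Syncope: [lazefegpo] → [lazfgpo]
  C Final Vowel Raising: [lazfgpo] → [lazfgpu]
/bomada/:
  A Stop Lenition: [bomada] → [bomaza]
  B Syncope: no change — [bomaza]
  C Final Vowel Raising: no change — [bomaza]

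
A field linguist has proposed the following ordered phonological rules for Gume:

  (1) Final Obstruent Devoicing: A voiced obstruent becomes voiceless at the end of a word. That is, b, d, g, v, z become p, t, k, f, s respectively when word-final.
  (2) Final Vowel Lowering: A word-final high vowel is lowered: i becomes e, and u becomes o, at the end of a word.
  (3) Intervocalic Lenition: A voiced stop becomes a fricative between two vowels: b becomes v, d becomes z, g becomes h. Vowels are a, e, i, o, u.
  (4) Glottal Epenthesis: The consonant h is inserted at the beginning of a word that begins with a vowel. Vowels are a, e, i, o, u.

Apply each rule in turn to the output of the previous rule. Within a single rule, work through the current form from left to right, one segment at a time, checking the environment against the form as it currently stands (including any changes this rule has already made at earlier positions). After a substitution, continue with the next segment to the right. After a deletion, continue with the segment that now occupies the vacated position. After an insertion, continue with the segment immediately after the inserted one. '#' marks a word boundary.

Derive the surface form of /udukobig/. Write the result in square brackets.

[huzukovik]

(1) Final Obstruent Devoicing: [udukobig] → [udukobik]
(2) Final Vowel Lowering: no change — [udukobik]
(3) Intervocalic Lenition: [udukobik] → [uzukovik]
(4) Glottal Epenthesis: [uzukovik] → [huzukovik]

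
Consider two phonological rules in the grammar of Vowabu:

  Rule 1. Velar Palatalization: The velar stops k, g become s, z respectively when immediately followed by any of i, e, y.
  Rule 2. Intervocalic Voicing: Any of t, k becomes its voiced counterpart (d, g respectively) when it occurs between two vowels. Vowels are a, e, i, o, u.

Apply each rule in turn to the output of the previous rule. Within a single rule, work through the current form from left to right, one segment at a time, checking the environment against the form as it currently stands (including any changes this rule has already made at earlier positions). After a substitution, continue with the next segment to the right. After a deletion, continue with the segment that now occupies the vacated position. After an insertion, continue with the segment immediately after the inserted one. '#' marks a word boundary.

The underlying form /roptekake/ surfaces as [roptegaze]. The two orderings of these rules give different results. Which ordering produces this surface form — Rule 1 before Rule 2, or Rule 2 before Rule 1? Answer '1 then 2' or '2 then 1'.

Order 1 then 2:
  1 Velar Palatalization: [roptekake] → [roptekase]
  2 Intervocalic Voicing: [roptekase] → [roptegase]
  result: [roptegase]
Order 2 then 1:
  2 Intervocalic Voicing: [roptekake] → [roptegage]
  1 Velar Palatalization: [roptegage] → [roptegaze]
  result: [roptegaze]

2 then 1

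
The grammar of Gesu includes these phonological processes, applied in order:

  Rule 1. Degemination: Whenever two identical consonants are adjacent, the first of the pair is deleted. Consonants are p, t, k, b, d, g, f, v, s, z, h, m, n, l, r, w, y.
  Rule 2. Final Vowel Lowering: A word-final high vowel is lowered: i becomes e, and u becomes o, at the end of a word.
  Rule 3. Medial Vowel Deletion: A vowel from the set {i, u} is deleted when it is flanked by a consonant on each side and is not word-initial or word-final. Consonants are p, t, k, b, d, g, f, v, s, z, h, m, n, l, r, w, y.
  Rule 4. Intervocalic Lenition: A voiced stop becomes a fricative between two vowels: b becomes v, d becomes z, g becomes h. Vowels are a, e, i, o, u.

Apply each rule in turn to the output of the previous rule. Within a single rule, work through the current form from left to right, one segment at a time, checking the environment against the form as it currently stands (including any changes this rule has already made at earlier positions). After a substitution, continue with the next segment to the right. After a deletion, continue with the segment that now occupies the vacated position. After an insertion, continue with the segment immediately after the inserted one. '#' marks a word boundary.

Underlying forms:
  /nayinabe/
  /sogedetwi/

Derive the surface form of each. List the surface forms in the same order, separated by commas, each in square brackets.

[naynave], [sohezetwe]

/nayinabe/:
  Rule 1 Degemination: no change — [nayinabe]
  Rule 2 Final Vowel Lowering: no change — [nayinabe]
  Rule 3 Medial Vowel Deletion: [nayinabe] → [naynabe]
  Rule 4 Intervocalic Lenition: [naynabe] → [naynave]
/sogedetwi/:
  Rule 1 Degemination: no change — [sogedetwi]
  Rule 2 Final Vowel Lowering: [sogedetwi] → [sogedetwe]
  Rule 3 Medial Vowel Deletion: no change — [sogedetwe]
  Rule 4 Intervocalic Lenition: [sogedetwe] → [sohezetwe]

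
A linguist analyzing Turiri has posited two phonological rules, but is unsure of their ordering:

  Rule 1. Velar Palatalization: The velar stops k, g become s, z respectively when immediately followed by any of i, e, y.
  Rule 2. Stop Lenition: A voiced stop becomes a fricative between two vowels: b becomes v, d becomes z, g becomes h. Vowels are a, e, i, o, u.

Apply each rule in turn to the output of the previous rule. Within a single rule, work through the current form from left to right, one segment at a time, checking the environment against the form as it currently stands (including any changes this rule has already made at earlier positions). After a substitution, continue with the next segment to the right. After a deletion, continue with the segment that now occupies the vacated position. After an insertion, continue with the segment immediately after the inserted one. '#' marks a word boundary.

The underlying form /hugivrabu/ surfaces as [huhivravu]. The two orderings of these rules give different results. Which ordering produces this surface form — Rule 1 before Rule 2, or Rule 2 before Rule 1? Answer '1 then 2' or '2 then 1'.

2 then 1

Order 1 then 2:
  1 Velar Palatalization: [hugivrabu] → [huzivrabu]
  2 Stop Lenition: [huzivrabu] → [huzivravu]
  result: [huzivravu]
Order 2 then 1:
  2 Stop Lenition: [hugivrabu] → [huhivravu]
  1 Velar Palatalization: no change — [huhivravu]
  result: [huhivravu]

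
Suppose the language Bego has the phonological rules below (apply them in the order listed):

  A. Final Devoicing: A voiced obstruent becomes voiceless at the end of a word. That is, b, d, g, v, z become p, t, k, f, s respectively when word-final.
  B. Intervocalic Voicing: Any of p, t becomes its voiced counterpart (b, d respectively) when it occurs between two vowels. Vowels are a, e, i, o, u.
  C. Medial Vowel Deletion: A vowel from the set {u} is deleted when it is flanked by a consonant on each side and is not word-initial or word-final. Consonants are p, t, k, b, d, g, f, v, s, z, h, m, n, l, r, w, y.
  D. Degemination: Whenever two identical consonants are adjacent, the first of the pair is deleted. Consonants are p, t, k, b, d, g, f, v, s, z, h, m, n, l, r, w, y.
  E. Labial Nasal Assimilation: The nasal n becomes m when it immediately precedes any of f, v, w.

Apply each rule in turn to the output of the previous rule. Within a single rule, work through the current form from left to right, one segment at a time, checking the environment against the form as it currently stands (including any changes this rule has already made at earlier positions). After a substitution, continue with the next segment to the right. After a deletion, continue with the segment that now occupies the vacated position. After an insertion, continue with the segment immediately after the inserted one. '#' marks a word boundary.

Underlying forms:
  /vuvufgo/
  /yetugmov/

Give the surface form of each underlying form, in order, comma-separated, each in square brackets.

/vuvufgo/:
  A Final Devoicing: no change — [vuvufgo]
  B Intervocalic Voicing: no change — [vuvufgo]
  C Medial Vowel Deletion: [vuvufgo] → [vvfgo]
  D Degemination: [vvfgo] → [vfgo]
  E Labial Nasal Assimilation: no change — [vfgo]
/yetugmov/:
  A Final Devoicing: [yetugmov] → [yetugmof]
  B Intervocalic Voicing: [yetugmof] → [yedugmof]
  C Medial Vowel Deletion: [yedugmof] → [yedgmof]
  D Degemination: no change — [yedgmof]
  E Labial Nasal Assimilation: no change — [yedgmof]

[vfgo], [yedgmof]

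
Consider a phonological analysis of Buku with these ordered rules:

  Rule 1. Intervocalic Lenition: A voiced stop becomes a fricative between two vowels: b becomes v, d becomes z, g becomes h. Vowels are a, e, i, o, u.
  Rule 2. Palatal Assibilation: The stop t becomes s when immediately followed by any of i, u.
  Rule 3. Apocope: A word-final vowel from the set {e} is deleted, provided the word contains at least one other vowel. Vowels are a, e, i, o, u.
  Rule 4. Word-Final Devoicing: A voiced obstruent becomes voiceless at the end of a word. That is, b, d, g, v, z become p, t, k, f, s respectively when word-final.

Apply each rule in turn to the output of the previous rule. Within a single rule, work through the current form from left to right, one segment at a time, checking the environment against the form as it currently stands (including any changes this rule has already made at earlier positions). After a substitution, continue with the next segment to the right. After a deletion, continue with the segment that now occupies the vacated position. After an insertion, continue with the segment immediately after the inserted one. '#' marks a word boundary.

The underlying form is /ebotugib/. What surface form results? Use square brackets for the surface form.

[evosuhip]

Rule 1 Intervocalic Lenition: [ebotugib] → [evotuhib]
Rule 2 Palatal Assibilation: [evotuhib] → [evosuhib]
Rule 3 Apocope: no change — [evosuhib]
Rule 4 Word-Final Devoicing: [evosuhib] → [evosuhip]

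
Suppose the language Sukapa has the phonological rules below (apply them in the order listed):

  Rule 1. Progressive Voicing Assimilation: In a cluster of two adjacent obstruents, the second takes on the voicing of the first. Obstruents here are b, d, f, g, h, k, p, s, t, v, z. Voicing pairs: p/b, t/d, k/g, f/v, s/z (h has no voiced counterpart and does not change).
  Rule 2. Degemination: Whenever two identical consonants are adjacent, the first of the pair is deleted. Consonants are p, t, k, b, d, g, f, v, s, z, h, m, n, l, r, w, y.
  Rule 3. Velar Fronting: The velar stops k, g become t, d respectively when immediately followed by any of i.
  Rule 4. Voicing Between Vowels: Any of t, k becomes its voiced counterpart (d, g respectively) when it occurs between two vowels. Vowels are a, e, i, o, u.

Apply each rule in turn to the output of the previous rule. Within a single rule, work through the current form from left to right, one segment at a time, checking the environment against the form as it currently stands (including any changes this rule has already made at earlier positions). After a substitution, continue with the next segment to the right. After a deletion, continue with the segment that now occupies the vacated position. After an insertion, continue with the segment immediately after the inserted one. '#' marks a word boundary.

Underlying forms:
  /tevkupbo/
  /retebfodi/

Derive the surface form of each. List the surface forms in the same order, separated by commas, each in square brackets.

[tevgupo], [redebvodi]

/tevkupbo/:
  Rule 1 Progressive Voicing Assimilation: [tevkupbo] → [tevguppo]
  Rule 2 Degemination: [tevguppo] → [tevgupo]
  Rule 3 Velar Fronting: no change — [tevgupo]
  Rule 4 Voicing Between Vowels: no change — [tevgupo]
/retebfodi/:
  Rule 1 Progressive Voicing Assimilation: [retebfodi] → [retebvodi]
  Rule 2 Degemination: no change — [retebvodi]
  Rule 3 Velar Fronting: no change — [retebvodi]
  Rule 4 Voicing Between Vowels: [retebvodi] → [redebvodi]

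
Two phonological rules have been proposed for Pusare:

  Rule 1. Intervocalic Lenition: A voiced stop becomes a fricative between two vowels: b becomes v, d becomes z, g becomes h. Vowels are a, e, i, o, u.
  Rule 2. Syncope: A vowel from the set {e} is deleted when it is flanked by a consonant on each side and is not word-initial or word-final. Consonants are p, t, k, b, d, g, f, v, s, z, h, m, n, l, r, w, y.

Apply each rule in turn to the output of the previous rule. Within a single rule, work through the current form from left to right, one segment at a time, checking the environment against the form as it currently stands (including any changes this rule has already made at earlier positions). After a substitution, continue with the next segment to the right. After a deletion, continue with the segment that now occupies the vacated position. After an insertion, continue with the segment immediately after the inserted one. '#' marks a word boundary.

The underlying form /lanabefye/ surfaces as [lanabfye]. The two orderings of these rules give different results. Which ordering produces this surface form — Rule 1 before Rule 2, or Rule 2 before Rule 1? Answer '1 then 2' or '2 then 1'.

2 then 1

Order 1 then 2:
  1 Intervocalic Lenition: [lanabefye] → [lanavefye]
  2 Syncope: [lanavefye] → [lanavfye]
  result: [lanavfye]
Order 2 then 1:
  2 Syncope: [lanabefye] → [lanabfye]
  1 Intervocalic Lenition: no change — [lanabfye]
  result: [lanabfye]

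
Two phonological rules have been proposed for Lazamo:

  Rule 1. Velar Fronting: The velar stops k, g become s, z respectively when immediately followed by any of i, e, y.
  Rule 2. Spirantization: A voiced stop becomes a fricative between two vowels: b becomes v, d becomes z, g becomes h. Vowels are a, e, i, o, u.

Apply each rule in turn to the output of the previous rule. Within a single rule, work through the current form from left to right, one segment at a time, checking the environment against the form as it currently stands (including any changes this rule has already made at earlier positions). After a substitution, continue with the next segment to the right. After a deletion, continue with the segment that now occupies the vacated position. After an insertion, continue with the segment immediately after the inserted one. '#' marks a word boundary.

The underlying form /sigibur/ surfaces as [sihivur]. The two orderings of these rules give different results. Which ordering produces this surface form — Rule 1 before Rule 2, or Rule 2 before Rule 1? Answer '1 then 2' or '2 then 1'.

2 then 1

Order 1 then 2:
  1 Velar Fronting: [sigibur] → [sizibur]
  2 Spirantization: [sizibur] → [sizivur]
  result: [sizivur]
Order 2 then 1:
  2 Spirantization: [sigibur] → [sihivur]
  1 Velar Fronting: no change — [sihivur]
  result: [sihivur]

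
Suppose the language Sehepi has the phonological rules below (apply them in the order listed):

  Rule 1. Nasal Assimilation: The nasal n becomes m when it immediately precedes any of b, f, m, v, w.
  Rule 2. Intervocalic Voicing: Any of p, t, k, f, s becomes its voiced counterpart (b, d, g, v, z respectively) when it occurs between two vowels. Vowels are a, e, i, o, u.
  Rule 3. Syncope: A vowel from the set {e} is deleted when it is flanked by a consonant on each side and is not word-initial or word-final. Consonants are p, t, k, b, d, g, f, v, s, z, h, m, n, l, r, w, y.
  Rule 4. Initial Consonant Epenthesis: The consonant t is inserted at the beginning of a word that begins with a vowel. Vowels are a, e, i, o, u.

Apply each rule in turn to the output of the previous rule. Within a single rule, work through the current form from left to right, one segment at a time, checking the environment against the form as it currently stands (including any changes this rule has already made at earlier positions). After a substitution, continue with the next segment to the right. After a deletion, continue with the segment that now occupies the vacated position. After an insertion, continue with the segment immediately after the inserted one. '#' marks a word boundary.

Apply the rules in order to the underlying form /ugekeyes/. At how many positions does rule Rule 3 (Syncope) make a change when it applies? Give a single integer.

3

Rule 1 Nasal Assimilation: no change — [ugekeyes]
Rule 2 Intervocalic Voicing: [ugekeyes] → [ugegeyes]
Rule 3 Syncope: [ugegeyes] → [uggys]
Rule 4 Initial Consonant Epenthesis: [uggys] → [tuggys]
Rule Rule 3 changed 3 position(s).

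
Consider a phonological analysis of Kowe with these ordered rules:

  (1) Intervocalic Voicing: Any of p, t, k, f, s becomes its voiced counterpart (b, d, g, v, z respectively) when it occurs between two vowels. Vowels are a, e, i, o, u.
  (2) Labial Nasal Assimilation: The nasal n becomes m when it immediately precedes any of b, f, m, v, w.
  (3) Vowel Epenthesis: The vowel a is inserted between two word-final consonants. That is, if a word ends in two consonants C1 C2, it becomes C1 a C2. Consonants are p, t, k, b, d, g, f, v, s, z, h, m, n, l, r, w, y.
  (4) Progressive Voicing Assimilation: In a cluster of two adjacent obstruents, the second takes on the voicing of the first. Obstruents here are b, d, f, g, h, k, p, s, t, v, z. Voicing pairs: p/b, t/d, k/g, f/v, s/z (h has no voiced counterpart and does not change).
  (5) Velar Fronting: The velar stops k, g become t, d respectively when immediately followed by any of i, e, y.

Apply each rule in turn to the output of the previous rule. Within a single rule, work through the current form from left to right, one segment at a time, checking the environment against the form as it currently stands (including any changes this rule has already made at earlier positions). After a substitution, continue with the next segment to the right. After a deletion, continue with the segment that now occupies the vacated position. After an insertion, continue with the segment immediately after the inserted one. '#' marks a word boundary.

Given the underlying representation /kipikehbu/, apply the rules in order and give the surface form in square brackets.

[tibidehpu]

(1) Intervocalic Voicing: [kipikehbu] → [kibigehbu]
(2) Labial Nasal Assimilation: no change — [kibigehbu]
(3) Vowel Epenthesis: no change — [kibigehbu]
(4) Progressive Voicing Assimilation: [kibigehbu] → [kibigehpu]
(5) Velar Fronting: [kibigehpu] → [tibidehpu]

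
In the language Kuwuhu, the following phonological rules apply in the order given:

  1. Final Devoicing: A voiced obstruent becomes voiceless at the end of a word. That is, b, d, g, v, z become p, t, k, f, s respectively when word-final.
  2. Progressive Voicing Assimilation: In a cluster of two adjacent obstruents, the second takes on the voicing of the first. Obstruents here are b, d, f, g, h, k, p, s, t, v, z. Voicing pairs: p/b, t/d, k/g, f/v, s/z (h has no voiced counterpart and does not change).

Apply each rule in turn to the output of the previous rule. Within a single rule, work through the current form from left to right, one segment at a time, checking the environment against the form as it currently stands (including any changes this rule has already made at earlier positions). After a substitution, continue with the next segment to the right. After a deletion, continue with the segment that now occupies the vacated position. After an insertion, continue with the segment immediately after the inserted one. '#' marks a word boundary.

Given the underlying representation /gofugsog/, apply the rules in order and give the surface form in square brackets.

[gofugzok]

1 Final Devoicing: [gofugsog] → [gofugsok]
2 Progressive Voicing Assimilation: [gofugsok] → [gofugzok]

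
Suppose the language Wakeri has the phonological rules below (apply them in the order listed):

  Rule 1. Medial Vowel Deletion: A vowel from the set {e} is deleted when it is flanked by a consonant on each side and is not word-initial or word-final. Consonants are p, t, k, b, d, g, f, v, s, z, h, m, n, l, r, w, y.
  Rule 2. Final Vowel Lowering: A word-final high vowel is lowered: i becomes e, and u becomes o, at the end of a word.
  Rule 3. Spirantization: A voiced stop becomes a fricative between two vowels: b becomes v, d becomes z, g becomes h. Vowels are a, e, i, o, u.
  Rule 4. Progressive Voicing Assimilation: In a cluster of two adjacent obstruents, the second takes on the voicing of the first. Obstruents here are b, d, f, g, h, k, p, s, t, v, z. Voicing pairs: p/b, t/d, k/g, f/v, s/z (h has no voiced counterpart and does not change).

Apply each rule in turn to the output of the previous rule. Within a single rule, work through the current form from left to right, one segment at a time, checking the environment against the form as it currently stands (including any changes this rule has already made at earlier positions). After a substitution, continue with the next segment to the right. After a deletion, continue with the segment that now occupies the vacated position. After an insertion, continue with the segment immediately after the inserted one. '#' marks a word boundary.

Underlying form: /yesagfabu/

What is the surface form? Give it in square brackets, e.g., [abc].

[ysagvavo]

Rule 1 Medial Vowel Deletion: [yesagfabu] → [ysagfabu]
Rule 2 Final Vowel Lowering: [ysagfabu] → [ysagfabo]
Rule 3 Spirantization: [ysagfabo] → [ysagfavo]
Rule 4 Progressive Voicing Assimilation: [ysagfavo] → [ysagvavo]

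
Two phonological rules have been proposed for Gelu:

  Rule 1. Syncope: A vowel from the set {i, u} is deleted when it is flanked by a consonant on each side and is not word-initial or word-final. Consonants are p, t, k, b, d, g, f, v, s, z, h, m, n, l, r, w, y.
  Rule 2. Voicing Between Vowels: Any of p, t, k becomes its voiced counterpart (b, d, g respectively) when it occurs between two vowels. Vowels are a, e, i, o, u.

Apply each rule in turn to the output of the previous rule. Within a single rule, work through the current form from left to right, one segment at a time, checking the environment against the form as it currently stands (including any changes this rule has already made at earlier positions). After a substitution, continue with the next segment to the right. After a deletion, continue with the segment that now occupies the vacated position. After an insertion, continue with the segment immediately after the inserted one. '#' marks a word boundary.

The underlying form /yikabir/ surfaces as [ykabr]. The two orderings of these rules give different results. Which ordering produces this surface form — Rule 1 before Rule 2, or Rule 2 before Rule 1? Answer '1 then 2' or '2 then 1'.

Order 1 then 2:
  1 Syncope: [yikabir] → [ykabr]
  2 Voicing Between Vowels: no change — [ykabr]
  result: [ykabr]
Order 2 then 1:
  2 Voicing Between Vowels: [yikabir] → [yigabir]
  1 Syncope: [yigabir] → [ygabr]
  result: [ygabr]

1 then 2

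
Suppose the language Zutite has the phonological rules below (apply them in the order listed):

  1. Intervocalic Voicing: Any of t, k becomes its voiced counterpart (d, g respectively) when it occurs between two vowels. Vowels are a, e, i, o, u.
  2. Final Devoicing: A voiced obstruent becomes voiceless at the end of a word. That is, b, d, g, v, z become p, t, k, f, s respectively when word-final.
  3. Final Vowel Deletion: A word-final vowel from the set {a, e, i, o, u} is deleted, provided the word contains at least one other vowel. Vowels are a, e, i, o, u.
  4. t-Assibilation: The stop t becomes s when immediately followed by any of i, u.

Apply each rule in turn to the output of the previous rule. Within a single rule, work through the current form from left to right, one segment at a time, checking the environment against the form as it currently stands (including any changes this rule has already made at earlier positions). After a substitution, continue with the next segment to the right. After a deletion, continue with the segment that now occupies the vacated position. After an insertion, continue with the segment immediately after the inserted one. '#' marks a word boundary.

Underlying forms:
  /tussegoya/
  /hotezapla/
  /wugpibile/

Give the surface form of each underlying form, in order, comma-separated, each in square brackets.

[sussegoy], [hodezapl], [wugpibil]

/tussegoya/:
  1 Intervocalic Voicing: no change — [tussegoya]
  2 Final Devoicing: no change — [tussegoya]
  3 Final Vowel Deletion: [tussegoya] → [tussegoy]
  4 t-Assibilation: [tussegoy] → [sussegoy]
/hotezapla/:
  1 Intervocalic Voicing: [hotezapla] → [hodezapla]
  2 Final Devoicing: no change — [hodezapla]
  3 Final Vowel Deletion: [hodezapla] → [hodezapl]
  4 t-Assibilation: no change — [hodezapl]
/wugpibile/:
  1 Intervocalic Voicing: no change — [wugpibile]
  2 Final Devoicing: no change — [wugpibile]
  3 Final Vowel Deletion: [wugpibile] → [wugpibil]
  4 t-Assibilation: no change — [wugpibil]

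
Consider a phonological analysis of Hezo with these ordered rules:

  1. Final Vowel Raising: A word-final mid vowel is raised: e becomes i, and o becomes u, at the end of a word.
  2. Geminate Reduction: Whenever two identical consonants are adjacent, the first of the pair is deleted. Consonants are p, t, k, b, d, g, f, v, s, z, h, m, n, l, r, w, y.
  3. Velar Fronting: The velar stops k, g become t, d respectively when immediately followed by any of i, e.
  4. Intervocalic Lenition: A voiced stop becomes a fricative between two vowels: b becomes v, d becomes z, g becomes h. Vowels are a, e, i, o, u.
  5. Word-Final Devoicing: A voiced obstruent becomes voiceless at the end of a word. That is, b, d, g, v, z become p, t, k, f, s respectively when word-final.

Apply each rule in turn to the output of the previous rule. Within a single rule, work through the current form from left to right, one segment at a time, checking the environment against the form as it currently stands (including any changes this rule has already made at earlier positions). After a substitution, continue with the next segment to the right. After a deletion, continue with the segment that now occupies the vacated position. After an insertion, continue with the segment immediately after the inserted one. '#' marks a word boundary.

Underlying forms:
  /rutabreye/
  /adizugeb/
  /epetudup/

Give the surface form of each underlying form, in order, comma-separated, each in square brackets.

/rutabreye/:
  1 Final Vowel Raising: [rutabreye] → [rutabreyi]
  2 Geminate Reduction: no change — [rutabreyi]
  3 Velar Fronting: no change — [rutabreyi]
  4 Intervocalic Lenition: no change — [rutabreyi]
  5 Word-Final Devoicing: no change — [rutabreyi]
/adizugeb/:
  1 Final Vowel Raising: no change — [adizugeb]
  2 Geminate Reduction: no change — [adizugeb]
  3 Velar Fronting: [adizugeb] → [adizudeb]
  4 Intervocalic Lenition: [adizudeb] → [azizuzeb]
  5 Word-Final Devoicing: [azizuzeb] → [azizuzep]
/epetudup/:
  1 Final Vowel Raising: no change — [epetudup]
  2 Geminate Reduction: no change — [epetudup]
  3 Velar Fronting: no change — [epetudup]
  4 Intervocalic Lenition: [epetudup] → [epetuzup]
  5 Word-Final Devoicing: no change — [epetuzup]

[rutabreyi], [azizuzep], [epetuzup]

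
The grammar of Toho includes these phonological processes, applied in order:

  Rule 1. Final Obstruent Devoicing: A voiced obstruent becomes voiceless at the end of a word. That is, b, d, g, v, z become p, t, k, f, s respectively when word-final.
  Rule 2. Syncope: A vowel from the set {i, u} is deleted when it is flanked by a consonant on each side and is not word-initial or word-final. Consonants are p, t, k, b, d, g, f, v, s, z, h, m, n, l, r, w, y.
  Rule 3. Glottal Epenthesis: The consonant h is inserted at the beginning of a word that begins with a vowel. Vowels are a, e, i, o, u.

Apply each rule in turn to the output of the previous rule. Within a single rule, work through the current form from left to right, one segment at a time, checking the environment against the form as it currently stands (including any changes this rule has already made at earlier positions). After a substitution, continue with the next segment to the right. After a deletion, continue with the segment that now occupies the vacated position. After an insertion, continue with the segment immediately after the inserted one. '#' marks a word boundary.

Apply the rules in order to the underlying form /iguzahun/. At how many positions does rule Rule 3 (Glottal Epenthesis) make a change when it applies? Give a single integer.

1

Rule 1 Final Obstruent Devoicing: no change — [iguzahun]
Rule 2 Syncope: [iguzahun] → [igzahn]
Rule 3 Glottal Epenthesis: [igzahn] → [higzahn]
Rule Rule 3 changed 1 position(s).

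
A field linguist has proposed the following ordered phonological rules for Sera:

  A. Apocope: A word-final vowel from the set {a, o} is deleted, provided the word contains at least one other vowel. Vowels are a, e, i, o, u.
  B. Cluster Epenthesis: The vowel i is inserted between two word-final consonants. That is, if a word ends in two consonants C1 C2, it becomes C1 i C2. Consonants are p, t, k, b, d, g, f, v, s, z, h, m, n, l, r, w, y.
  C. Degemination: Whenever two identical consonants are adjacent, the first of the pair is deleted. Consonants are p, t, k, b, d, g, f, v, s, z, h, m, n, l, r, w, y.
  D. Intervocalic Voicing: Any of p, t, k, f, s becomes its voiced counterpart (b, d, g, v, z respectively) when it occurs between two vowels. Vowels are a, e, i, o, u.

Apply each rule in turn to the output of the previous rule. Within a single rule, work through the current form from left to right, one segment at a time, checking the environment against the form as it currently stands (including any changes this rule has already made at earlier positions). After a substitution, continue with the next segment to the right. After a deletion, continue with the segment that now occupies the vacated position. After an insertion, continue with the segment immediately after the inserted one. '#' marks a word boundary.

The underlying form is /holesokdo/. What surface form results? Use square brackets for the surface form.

[holezogid]

A Apocope: [holesokdo] → [holesokd]
B Cluster Epenthesis: [holesokd] → [holesokid]
C Degemination: no change — [holesokid]
D Intervocalic Voicing: [holesokid] → [holezogid]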